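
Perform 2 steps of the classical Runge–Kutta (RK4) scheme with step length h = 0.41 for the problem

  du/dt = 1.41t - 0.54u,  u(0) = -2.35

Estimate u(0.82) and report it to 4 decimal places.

-1.0981

RK4: k1 = f(t_n, u_n); k2 = f(t_n + h/2, u_n + (h/2)·k1); k3 = f(t_n + h/2, u_n + (h/2)·k2); k4 = f(t_n + h, u_n + h·k3); u_{n+1} = u_n + (h/6)·(k1 + 2k2 + 2k3 + k4).
t=0.000000, u=-2.350000:
  k1 = f(0.000000, -2.350000) = 1.269000
  k2 = f(0.205000, -2.089855) = 1.417572
  k3 = f(0.205000, -2.059398) = 1.401125
  k4 = f(0.410000, -1.775539) = 1.536891
  u ← -2.350000 + (0.41/6)·(k1 + 2k2 + 2k3 + k4) = -1.773042
t=0.410000, u=-1.773042:
  k1 = f(0.410000, -1.773042) = 1.535543
  k2 = f(0.615000, -1.458256) = 1.654608
  k3 = f(0.615000, -1.433848) = 1.641428
  k4 = f(0.820000, -1.100057) = 1.750231
  u ← -1.773042 + (0.41/6)·(k1 + 2k2 + 2k3 + k4) = -1.098056
u(0.82) ≈ -1.0981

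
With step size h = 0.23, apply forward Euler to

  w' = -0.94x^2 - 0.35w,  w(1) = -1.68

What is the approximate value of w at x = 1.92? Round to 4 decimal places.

-2.6868

Euler: w_{n+1} = w_n + h·f(x_n, w_n).
x=1.000000, w=-1.680000: f=-0.352000 → w ← -1.680000 + 0.23·(-0.352000) = -1.760960
x=1.230000, w=-1.760960: f=-0.805790 → w ← -1.760960 + 0.23·(-0.805790) = -1.946292
x=1.460000, w=-1.946292: f=-1.322502 → w ← -1.946292 + 0.23·(-1.322502) = -2.250467
x=1.690000, w=-2.250467: f=-1.897071 → w ← -2.250467 + 0.23·(-1.897071) = -2.686793
w(1.92) ≈ -2.6868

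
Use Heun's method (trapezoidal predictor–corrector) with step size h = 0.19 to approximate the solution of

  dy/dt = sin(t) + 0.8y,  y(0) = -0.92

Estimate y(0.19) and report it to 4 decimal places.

Heun: k1 = f(t_n, y_n); k2 = f(t_n + h, y_n + h·k1); y_{n+1} = y_n + (h/2)·(k1 + k2).
t=0.000000, y=-0.920000:
  k1 = f(0.000000, -0.920000) = -0.736000
  k2 = f(0.190000, -1.059840) = -0.659013
  y ← -0.920000 + (0.19/2)·(-0.736000 + (-0.659013)) = -1.052526
y(0.19) ≈ -1.0525

-1.0525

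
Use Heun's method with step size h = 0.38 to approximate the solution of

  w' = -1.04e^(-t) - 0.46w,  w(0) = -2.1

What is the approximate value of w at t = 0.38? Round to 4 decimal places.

-2.0632

Heun: k1 = f(t_n, w_n); k2 = f(t_n + h, w_n + h·k1); w_{n+1} = w_n + (h/2)·(k1 + k2).
t=0.000000, w=-2.100000:
  k1 = f(0.000000, -2.100000) = -0.074000
  k2 = f(0.380000, -2.128120) = 0.267719
  w ← -2.100000 + (0.38/2)·(-0.074000 + 0.267719) = -2.063193
w(0.38) ≈ -2.0632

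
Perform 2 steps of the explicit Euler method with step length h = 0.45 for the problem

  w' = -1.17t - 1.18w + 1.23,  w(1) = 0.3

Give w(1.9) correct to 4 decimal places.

-0.1313

Euler: w_{n+1} = w_n + h·f(t_n, w_n).
t=1.000000, w=0.300000: f=-0.294000 → w ← 0.300000 + 0.45·(-0.294000) = 0.167700
t=1.450000, w=0.167700: f=-0.664386 → w ← 0.167700 + 0.45·(-0.664386) = -0.131274
w(1.9) ≈ -0.1313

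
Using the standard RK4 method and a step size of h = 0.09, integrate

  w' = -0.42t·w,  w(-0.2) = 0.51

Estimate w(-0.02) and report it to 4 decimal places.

RK4: k1 = f(t_n, w_n); k2 = f(t_n + h/2, w_n + (h/2)·k1); k3 = f(t_n + h/2, w_n + (h/2)·k2); k4 = f(t_n + h, w_n + h·k3); w_{n+1} = w_n + (h/6)·(k1 + 2k2 + 2k3 + k4).
t=-0.200000, w=0.510000:
  k1 = f(-0.200000, 0.510000) = 0.042840
  k2 = f(-0.155000, 0.511928) = 0.033326
  k3 = f(-0.155000, 0.511500) = 0.033299
  k4 = f(-0.110000, 0.512997) = 0.023700
  w ← 0.510000 + (0.09/6)·(k1 + 2k2 + 2k3 + k4) = 0.512997
t=-0.110000, w=0.512997:
  k1 = f(-0.110000, 0.512997) = 0.023700
  k2 = f(-0.065000, 0.514063) = 0.014034
  k3 = f(-0.065000, 0.513628) = 0.014022
  k4 = f(-0.020000, 0.514259) = 0.004320
  w ← 0.512997 + (0.09/6)·(k1 + 2k2 + 2k3 + k4) = 0.514259
w(-0.02) ≈ 0.5143

0.5143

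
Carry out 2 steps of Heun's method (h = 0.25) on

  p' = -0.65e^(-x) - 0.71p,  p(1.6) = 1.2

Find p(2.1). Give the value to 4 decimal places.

Heun: k1 = f(x_n, p_n); k2 = f(x_n + h, p_n + h·k1); p_{n+1} = p_n + (h/2)·(k1 + k2).
x=1.600000, p=1.200000:
  k1 = f(1.600000, 1.200000) = -0.983233
  k2 = f(1.850000, 0.954192) = -0.779680
  p ← 1.200000 + (0.25/2)·(-0.983233 + (-0.779680)) = 0.979636
x=1.850000, p=0.979636:
  k1 = f(1.850000, 0.979636) = -0.797746
  k2 = f(2.100000, 0.780199) = -0.633538
  p ← 0.979636 + (0.25/2)·(-0.797746 + (-0.633538)) = 0.800725
p(2.1) ≈ 0.8007

0.8007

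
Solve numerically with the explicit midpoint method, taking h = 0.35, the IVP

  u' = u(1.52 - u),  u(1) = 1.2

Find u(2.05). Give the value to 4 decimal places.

Midpoint: k1 = f(x_n, u_n); k2 = f(x_n + h/2, u_n + (h/2)·k1); u_{n+1} = u_n + h·k2.
x=1.000000, u=1.200000:
  k1 = f(1.000000, 1.200000) = 0.384000
  k2 = f(1.175000, 1.267200) = 0.320348
  u ← 1.200000 + 0.35·0.320348 = 1.312122
x=1.350000, u=1.312122:
  k1 = f(1.350000, 1.312122) = 0.272761
  k2 = f(1.525000, 1.359855) = 0.217774
  u ← 1.312122 + 0.35·0.217774 = 1.388343
x=1.700000, u=1.388343:
  k1 = f(1.700000, 1.388343) = 0.182785
  k2 = f(1.875000, 1.420330) = 0.141564
  u ← 1.388343 + 0.35·0.141564 = 1.437890
u(2.05) ≈ 1.4379

1.4379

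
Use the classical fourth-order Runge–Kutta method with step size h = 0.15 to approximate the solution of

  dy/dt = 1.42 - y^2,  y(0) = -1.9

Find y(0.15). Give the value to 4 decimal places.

-2.3524

RK4: k1 = f(t_n, y_n); k2 = f(t_n + h/2, y_n + (h/2)·k1); k3 = f(t_n + h/2, y_n + (h/2)·k2); k4 = f(t_n + h, y_n + h·k3); y_{n+1} = y_n + (h/6)·(k1 + 2k2 + 2k3 + k4).
t=0.000000, y=-1.900000:
  k1 = f(0.000000, -1.900000) = -2.190000
  k2 = f(0.075000, -2.064250) = -2.841128
  k3 = f(0.075000, -2.113085) = -3.045127
  k4 = f(0.150000, -2.356769) = -4.134360
  y ← -1.900000 + (0.15/6)·(k1 + 2k2 + 2k3 + k4) = -2.352422
y(0.15) ≈ -2.3524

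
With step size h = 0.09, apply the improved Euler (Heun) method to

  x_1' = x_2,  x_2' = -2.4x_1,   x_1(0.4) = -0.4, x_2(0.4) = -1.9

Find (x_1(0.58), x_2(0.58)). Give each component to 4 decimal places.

Heun on (x_1,x_2): k1 = f(s_n, state_n); k2 = f(s_n + h, state_n + h·k1); state_{n+1} = state_n + (h/2)·(k1 + k2).
0.400000: (-0.400000, -1.900000)
  k1 = (-1.900000, 0.960000)
  predictor → (-0.571000, -1.813600)
  k2 = (-1.813600, 1.370400)
  → (-0.567112, -1.795132)
0.490000: (-0.567112, -1.795132)
  k1 = (-1.795132, 1.361069)
  predictor → (-0.728674, -1.672636)
  k2 = (-1.672636, 1.748817)
  → (-0.723162, -1.655187)
(x_1(0.58), x_2(0.58)) ≈ (-0.7232, -1.6552)

-0.7232, -1.6552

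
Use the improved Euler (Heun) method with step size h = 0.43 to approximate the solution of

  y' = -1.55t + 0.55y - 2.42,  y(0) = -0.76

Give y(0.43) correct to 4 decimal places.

-2.2679

Heun: k1 = f(t_n, y_n); k2 = f(t_n + h, y_n + h·k1); y_{n+1} = y_n + (h/2)·(k1 + k2).
t=0.000000, y=-0.760000:
  k1 = f(0.000000, -0.760000) = -2.838000
  k2 = f(0.430000, -1.980340) = -4.175687
  y ← -0.760000 + (0.43/2)·(-2.838000 + (-4.175687)) = -2.267943
y(0.43) ≈ -2.2679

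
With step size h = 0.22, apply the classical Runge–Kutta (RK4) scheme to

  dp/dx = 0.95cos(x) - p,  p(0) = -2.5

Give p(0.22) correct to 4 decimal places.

RK4: k1 = f(x_n, p_n); k2 = f(x_n + h/2, p_n + (h/2)·k1); k3 = f(x_n + h/2, p_n + (h/2)·k2); k4 = f(x_n + h, p_n + h·k3); p_{n+1} = p_n + (h/6)·(k1 + 2k2 + 2k3 + k4).
x=0.000000, p=-2.500000:
  k1 = f(0.000000, -2.500000) = 3.450000
  k2 = f(0.110000, -2.120500) = 3.064758
  k3 = f(0.110000, -2.162877) = 3.107135
  k4 = f(0.220000, -1.816430) = 2.743533
  p ← -2.500000 + (0.22/6)·(k1 + 2k2 + 2k3 + k4) = -1.820298
p(0.22) ≈ -1.8203

-1.8203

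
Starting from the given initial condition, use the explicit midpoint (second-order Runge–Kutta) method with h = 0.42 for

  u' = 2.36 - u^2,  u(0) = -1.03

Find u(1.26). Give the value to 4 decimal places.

Midpoint: k1 = f(x_n, u_n); k2 = f(x_n + h/2, u_n + (h/2)·k1); u_{n+1} = u_n + h·k2.
x=0.000000, u=-1.030000:
  k1 = f(0.000000, -1.030000) = 1.299100
  k2 = f(0.210000, -0.757189) = 1.786665
  u ← -1.030000 + 0.42·1.786665 = -0.279601
x=0.420000, u=-0.279601:
  k1 = f(0.420000, -0.279601) = 2.281823
  k2 = f(0.630000, 0.199582) = 2.320167
  u ← -0.279601 + 0.42·2.320167 = 0.694869
x=0.840000, u=0.694869:
  k1 = f(0.840000, 0.694869) = 1.877157
  k2 = f(1.050000, 1.089072) = 1.173922
  u ← 0.694869 + 0.42·1.173922 = 1.187916
u(1.26) ≈ 1.1879

1.1879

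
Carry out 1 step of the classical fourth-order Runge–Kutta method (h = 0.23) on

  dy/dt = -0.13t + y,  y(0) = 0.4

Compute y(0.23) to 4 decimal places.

RK4: k1 = f(t_n, y_n); k2 = f(t_n + h/2, y_n + (h/2)·k1); k3 = f(t_n + h/2, y_n + (h/2)·k2); k4 = f(t_n + h, y_n + h·k3); y_{n+1} = y_n + (h/6)·(k1 + 2k2 + 2k3 + k4).
t=0.000000, y=0.400000:
  k1 = f(0.000000, 0.400000) = 0.400000
  k2 = f(0.115000, 0.446000) = 0.431050
  k3 = f(0.115000, 0.449571) = 0.434621
  k4 = f(0.230000, 0.499963) = 0.470063
  y ← 0.400000 + (0.23/6)·(k1 + 2k2 + 2k3 + k4) = 0.499720
y(0.23) ≈ 0.4997

0.4997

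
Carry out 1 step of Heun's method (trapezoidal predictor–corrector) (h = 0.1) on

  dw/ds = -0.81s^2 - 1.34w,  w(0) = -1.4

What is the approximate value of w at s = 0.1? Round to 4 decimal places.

-1.2254

Heun: k1 = f(s_n, w_n); k2 = f(s_n + h, w_n + h·k1); w_{n+1} = w_n + (h/2)·(k1 + k2).
s=0.000000, w=-1.400000:
  k1 = f(0.000000, -1.400000) = 1.876000
  k2 = f(0.100000, -1.212400) = 1.616516
  w ← -1.400000 + (0.1/2)·(1.876000 + 1.616516) = -1.225374
w(0.1) ≈ -1.2254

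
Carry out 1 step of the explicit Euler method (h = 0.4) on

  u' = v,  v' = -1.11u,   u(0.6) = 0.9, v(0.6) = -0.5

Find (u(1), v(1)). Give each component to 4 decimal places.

Euler on (u,v): u_{n+1} = u_n + h·u', v_{n+1} = v_n + h·v'.
0.600000: (0.900000, -0.500000); f=(-0.500000, -0.999000) → (0.700000, -0.899600)
(u(1), v(1)) ≈ (0.7000, -0.8996)

0.7000, -0.8996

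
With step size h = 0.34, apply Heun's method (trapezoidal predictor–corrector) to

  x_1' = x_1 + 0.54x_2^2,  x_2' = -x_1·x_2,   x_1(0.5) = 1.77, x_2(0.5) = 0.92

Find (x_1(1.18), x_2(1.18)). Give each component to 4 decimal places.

Heun on (x_1,x_2): k1 = f(t_n, state_n); k2 = f(t_n + h, state_n + h·k1); state_{n+1} = state_n + (h/2)·(k1 + k2).
0.500000: (1.770000, 0.920000)
  k1 = (2.227056, -1.628400)
  predictor → (2.527199, 0.366344)
  k2 = (2.599671, -0.925824)
  → (2.590544, 0.485782)
0.840000: (2.590544, 0.485782)
  k1 = (2.717975, -1.258439)
  predictor → (3.514655, 0.057913)
  k2 = (3.516466, -0.203543)
  → (3.650399, 0.237245)
(x_1(1.18), x_2(1.18)) ≈ (3.6504, 0.2372)

3.6504, 0.2372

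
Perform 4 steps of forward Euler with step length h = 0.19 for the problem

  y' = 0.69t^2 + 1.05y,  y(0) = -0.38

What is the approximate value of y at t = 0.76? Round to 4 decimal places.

-0.7145

Euler: y_{n+1} = y_n + h·f(t_n, y_n).
t=0.000000, y=-0.380000: f=-0.399000 → y ← -0.380000 + 0.19·(-0.399000) = -0.455810
t=0.190000, y=-0.455810: f=-0.453692 → y ← -0.455810 + 0.19·(-0.453692) = -0.542011
t=0.380000, y=-0.542011: f=-0.469476 → y ← -0.542011 + 0.19·(-0.469476) = -0.631212
t=0.570000, y=-0.631212: f=-0.438591 → y ← -0.631212 + 0.19·(-0.438591) = -0.714544
y(0.76) ≈ -0.7145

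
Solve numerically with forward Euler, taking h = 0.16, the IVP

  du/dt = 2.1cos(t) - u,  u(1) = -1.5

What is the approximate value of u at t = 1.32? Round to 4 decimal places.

-0.7717

Euler: u_{n+1} = u_n + h·f(t_n, u_n).
t=1.000000, u=-1.500000: f=2.634635 → u ← -1.500000 + 0.16·2.634635 = -1.078458
t=1.160000, u=-1.078458: f=1.917071 → u ← -1.078458 + 0.16·1.917071 = -0.771727
u(1.32) ≈ -0.7717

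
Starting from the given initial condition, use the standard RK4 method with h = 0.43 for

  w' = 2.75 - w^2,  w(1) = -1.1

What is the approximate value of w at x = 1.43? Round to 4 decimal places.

-0.1475

RK4: k1 = f(x_n, w_n); k2 = f(x_n + h/2, w_n + (h/2)·k1); k3 = f(x_n + h/2, w_n + (h/2)·k2); k4 = f(x_n + h, w_n + h·k3); w_{n+1} = w_n + (h/6)·(k1 + 2k2 + 2k3 + k4).
x=1.000000, w=-1.100000:
  k1 = f(1.000000, -1.100000) = 1.540000
  k2 = f(1.215000, -0.768900) = 2.158793
  k3 = f(1.215000, -0.635860) = 2.345683
  k4 = f(1.430000, -0.091356) = 2.741654
  w ← -1.100000 + (0.43/6)·(k1 + 2k2 + 2k3 + k4) = -0.147507
w(1.43) ≈ -0.1475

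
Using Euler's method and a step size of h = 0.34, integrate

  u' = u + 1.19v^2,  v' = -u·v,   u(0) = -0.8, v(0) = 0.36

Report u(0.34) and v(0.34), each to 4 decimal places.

-1.0196, 0.4579

Euler on (u,v): u_{n+1} = u_n + h·u', v_{n+1} = v_n + h·v'.
0.000000: (-0.800000, 0.360000); f=(-0.645776, 0.288000) → (-1.019564, 0.457920)
(u(0.34), v(0.34)) ≈ (-1.0196, 0.4579)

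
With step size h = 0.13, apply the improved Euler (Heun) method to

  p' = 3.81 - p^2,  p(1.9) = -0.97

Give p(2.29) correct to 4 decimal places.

0.3992

Heun: k1 = f(x_n, p_n); k2 = f(x_n + h, p_n + h·k1); p_{n+1} = p_n + (h/2)·(k1 + k2).
x=1.900000, p=-0.970000:
  k1 = f(1.900000, -0.970000) = 2.869100
  k2 = f(2.030000, -0.597017) = 3.453571
  p ← -0.970000 + (0.13/2)·(2.869100 + 3.453571) = -0.559026
x=2.030000, p=-0.559026:
  k1 = f(2.030000, -0.559026) = 3.497489
  k2 = f(2.160000, -0.104353) = 3.799110
  p ← -0.559026 + (0.13/2)·(3.497489 + 3.799110) = -0.084747
x=2.160000, p=-0.084747:
  k1 = f(2.160000, -0.084747) = 3.802818
  k2 = f(2.290000, 0.409619) = 3.642212
  p ← -0.084747 + (0.13/2)·(3.802818 + 3.642212) = 0.399180
p(2.29) ≈ 0.3992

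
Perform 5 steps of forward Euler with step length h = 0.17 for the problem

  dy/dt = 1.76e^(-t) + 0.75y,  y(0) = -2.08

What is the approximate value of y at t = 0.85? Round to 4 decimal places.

Euler: y_{n+1} = y_n + h·f(t_n, y_n).
t=0.000000, y=-2.080000: f=0.200000 → y ← -2.080000 + 0.17·0.200000 = -2.046000
t=0.170000, y=-2.046000: f=-0.049650 → y ← -2.046000 + 0.17·(-0.049650) = -2.054440
t=0.340000, y=-2.054440: f=-0.288115 → y ← -2.054440 + 0.17·(-0.288115) = -2.103420
t=0.510000, y=-2.103420: f=-0.520693 → y ← -2.103420 + 0.17·(-0.520693) = -2.191938
t=0.680000, y=-2.191938: f=-0.752307 → y ← -2.191938 + 0.17·(-0.752307) = -2.319830
y(0.85) ≈ -2.3198

-2.3198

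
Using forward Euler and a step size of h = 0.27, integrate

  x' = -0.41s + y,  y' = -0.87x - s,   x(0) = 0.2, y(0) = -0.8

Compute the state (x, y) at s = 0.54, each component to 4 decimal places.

-0.2746, -0.9161

Euler on (x,y): x_{n+1} = x_n + h·x', y_{n+1} = y_n + h·y'.
0.000000: (0.200000, -0.800000); f=(-0.800000, -0.174000) → (-0.016000, -0.846980)
0.270000: (-0.016000, -0.846980); f=(-0.957680, -0.256080) → (-0.274574, -0.916122)
(x(0.54), y(0.54)) ≈ (-0.2746, -0.9161)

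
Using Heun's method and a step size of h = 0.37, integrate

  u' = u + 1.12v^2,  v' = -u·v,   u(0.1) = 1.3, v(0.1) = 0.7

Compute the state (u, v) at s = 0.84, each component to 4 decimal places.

2.9763, 0.1964

Heun on (u,v): k1 = f(s_n, state_n); k2 = f(s_n + h, state_n + h·k1); state_{n+1} = state_n + (h/2)·(k1 + k2).
0.100000: (1.300000, 0.700000)
  k1 = (1.848800, -0.910000)
  predictor → (1.984056, 0.363300)
  k2 = (2.131881, -0.720808)
  → (2.036426, 0.398301)
0.470000: (2.036426, 0.398301)
  k1 = (2.214107, -0.811110)
  predictor → (2.855645, 0.098190)
  k2 = (2.866444, -0.280396)
  → (2.976328, 0.196372)
(u(0.84), v(0.84)) ≈ (2.9763, 0.1964)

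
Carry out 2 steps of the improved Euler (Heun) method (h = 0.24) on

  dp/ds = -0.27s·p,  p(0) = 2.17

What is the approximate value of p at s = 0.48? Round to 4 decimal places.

2.1034

Heun: k1 = f(s_n, p_n); k2 = f(s_n + h, p_n + h·k1); p_{n+1} = p_n + (h/2)·(k1 + k2).
s=0.000000, p=2.170000:
  k1 = f(0.000000, 2.170000) = 0.000000
  k2 = f(0.240000, 2.170000) = -0.140616
  p ← 2.170000 + (0.24/2)·(0.000000 + (-0.140616)) = 2.153126
s=0.240000, p=2.153126:
  k1 = f(0.240000, 2.153126) = -0.139523
  k2 = f(0.480000, 2.119641) = -0.274705
  p ← 2.153126 + (0.24/2)·(-0.139523 + (-0.274705)) = 2.103419
p(0.48) ≈ 2.1034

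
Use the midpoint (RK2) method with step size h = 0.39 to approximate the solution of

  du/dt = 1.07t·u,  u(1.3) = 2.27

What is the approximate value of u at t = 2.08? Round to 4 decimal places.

Midpoint: k1 = f(t_n, u_n); k2 = f(t_n + h/2, u_n + (h/2)·k1); u_{n+1} = u_n + h·k2.
t=1.300000, u=2.270000:
  k1 = f(1.300000, 2.270000) = 3.157570
  k2 = f(1.495000, 2.885726) = 4.616152
  u ← 2.270000 + 0.39·4.616152 = 4.070299
t=1.690000, u=4.070299:
  k1 = f(1.690000, 4.070299) = 7.360322
  k2 = f(1.885000, 5.505562) = 11.104443
  u ← 4.070299 + 0.39·11.104443 = 8.401032
u(2.08) ≈ 8.4010

8.4010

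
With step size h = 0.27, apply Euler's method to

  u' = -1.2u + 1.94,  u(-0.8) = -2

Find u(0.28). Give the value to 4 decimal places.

0.8614

Euler: u_{n+1} = u_n + h·f(s_n, u_n).
s=-0.800000, u=-2.000000: f=4.340000 → u ← -2.000000 + 0.27·4.340000 = -0.828200
s=-0.530000, u=-0.828200: f=2.933840 → u ← -0.828200 + 0.27·2.933840 = -0.036063
s=-0.260000, u=-0.036063: f=1.983276 → u ← -0.036063 + 0.27·1.983276 = 0.499421
s=0.010000, u=0.499421: f=1.340694 → u ← 0.499421 + 0.27·1.340694 = 0.861409
u(0.28) ≈ 0.8614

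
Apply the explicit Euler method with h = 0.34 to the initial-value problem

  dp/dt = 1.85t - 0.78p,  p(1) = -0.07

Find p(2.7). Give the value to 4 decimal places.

3.4914

Euler: p_{n+1} = p_n + h·f(t_n, p_n).
t=1.000000, p=-0.070000: f=1.904600 → p ← -0.070000 + 0.34·1.904600 = 0.577564
t=1.340000, p=0.577564: f=2.028500 → p ← 0.577564 + 0.34·2.028500 = 1.267254
t=1.680000, p=1.267254: f=2.119542 → p ← 1.267254 + 0.34·2.119542 = 1.987898
t=2.020000, p=1.987898: f=2.186439 → p ← 1.987898 + 0.34·2.186439 = 2.731288
t=2.360000, p=2.731288: f=2.235596 → p ← 2.731288 + 0.34·2.235596 = 3.491390
p(2.7) ≈ 3.4914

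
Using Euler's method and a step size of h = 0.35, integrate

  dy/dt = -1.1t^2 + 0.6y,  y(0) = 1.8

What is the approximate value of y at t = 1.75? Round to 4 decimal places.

3.0408

Euler: y_{n+1} = y_n + h·f(t_n, y_n).
t=0.000000, y=1.800000: f=1.080000 → y ← 1.800000 + 0.35·1.080000 = 2.178000
t=0.350000, y=2.178000: f=1.172050 → y ← 2.178000 + 0.35·1.172050 = 2.588217
t=0.700000, y=2.588217: f=1.013930 → y ← 2.588217 + 0.35·1.013930 = 2.943093
t=1.050000, y=2.943093: f=0.553106 → y ← 2.943093 + 0.35·0.553106 = 3.136680
t=1.400000, y=3.136680: f=-0.273992 → y ← 3.136680 + 0.35·(-0.273992) = 3.040783
y(1.75) ≈ 3.0408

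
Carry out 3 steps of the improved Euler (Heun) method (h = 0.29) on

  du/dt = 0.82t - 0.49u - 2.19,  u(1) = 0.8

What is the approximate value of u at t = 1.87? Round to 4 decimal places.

-0.1702

Heun: k1 = f(t_n, u_n); k2 = f(t_n + h, u_n + h·k1); u_{n+1} = u_n + (h/2)·(k1 + k2).
t=1.000000, u=0.800000:
  k1 = f(1.000000, 0.800000) = -1.762000
  k2 = f(1.290000, 0.289020) = -1.273820
  u ← 0.800000 + (0.29/2)·(-1.762000 + (-1.273820)) = 0.359806
t=1.290000, u=0.359806:
  k1 = f(1.290000, 0.359806) = -1.308505
  k2 = f(1.580000, -0.019660) = -0.884766
  u ← 0.359806 + (0.29/2)·(-1.308505 + (-0.884766)) = 0.041782
t=1.580000, u=0.041782:
  k1 = f(1.580000, 0.041782) = -0.914873
  k2 = f(1.870000, -0.223531) = -0.547070
  u ← 0.041782 + (0.29/2)·(-0.914873 + (-0.547070)) = -0.170200
u(1.87) ≈ -0.1702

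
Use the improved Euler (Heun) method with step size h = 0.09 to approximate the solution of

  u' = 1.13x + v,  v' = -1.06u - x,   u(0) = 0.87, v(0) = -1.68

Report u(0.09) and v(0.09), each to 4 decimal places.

0.7196, -1.7598

Heun on (u,v): k1 = f(x_n, state_n); k2 = f(x_n + h, state_n + h·k1); state_{n+1} = state_n + (h/2)·(k1 + k2).
0.000000: (0.870000, -1.680000)
  k1 = (-1.680000, -0.922200)
  predictor → (0.718800, -1.762998)
  k2 = (-1.661298, -0.851928)
  → (0.719642, -1.759836)
(u(0.09), v(0.09)) ≈ (0.7196, -1.7598)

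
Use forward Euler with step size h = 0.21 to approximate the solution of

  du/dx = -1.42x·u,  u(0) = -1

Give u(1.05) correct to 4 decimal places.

Euler: u_{n+1} = u_n + h·f(x_n, u_n).
x=0.000000, u=-1.000000: f=0.000000 → u ← -1.000000 + 0.21·0.000000 = -1.000000
x=0.210000, u=-1.000000: f=0.298200 → u ← -1.000000 + 0.21·0.298200 = -0.937378
x=0.420000, u=-0.937378: f=0.559052 → u ← -0.937378 + 0.21·0.559052 = -0.819977
x=0.630000, u=-0.819977: f=0.733551 → u ← -0.819977 + 0.21·0.733551 = -0.665931
x=0.840000, u=-0.665931: f=0.794323 → u ← -0.665931 + 0.21·0.794323 = -0.499123
u(1.05) ≈ -0.4991

-0.4991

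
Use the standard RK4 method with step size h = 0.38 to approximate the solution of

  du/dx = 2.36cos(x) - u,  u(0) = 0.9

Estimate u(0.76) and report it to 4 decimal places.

RK4: k1 = f(x_n, u_n); k2 = f(x_n + h/2, u_n + (h/2)·k1); k3 = f(x_n + h/2, u_n + (h/2)·k2); k4 = f(x_n + h, u_n + h·k3); u_{n+1} = u_n + (h/6)·(k1 + 2k2 + 2k3 + k4).
x=0.000000, u=0.900000:
  k1 = f(0.000000, 0.900000) = 1.460000
  k2 = f(0.190000, 1.177400) = 1.140130
  k3 = f(0.190000, 1.116625) = 1.200905
  k4 = f(0.380000, 1.356344) = 0.835305
  u ← 0.900000 + (0.38/6)·(k1 + 2k2 + 2k3 + k4) = 1.341900
x=0.380000, u=1.341900:
  k1 = f(0.380000, 1.341900) = 0.849748
  k2 = f(0.570000, 1.503353) = 0.483534
  k3 = f(0.570000, 1.433772) = 0.553114
  k4 = f(0.760000, 1.552084) = 0.158529
  u ← 1.341900 + (0.38/6)·(k1 + 2k2 + 2k3 + k4) = 1.537067
u(0.76) ≈ 1.5371

1.5371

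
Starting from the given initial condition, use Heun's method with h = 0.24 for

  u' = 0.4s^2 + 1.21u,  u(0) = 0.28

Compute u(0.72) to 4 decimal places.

0.7261

Heun: k1 = f(s_n, u_n); k2 = f(s_n + h, u_n + h·k1); u_{n+1} = u_n + (h/2)·(k1 + k2).
s=0.000000, u=0.280000:
  k1 = f(0.000000, 0.280000) = 0.338800
  k2 = f(0.240000, 0.361312) = 0.460228
  u ← 0.280000 + (0.24/2)·(0.338800 + 0.460228) = 0.375883
s=0.240000, u=0.375883:
  k1 = f(0.240000, 0.375883) = 0.477859
  k2 = f(0.480000, 0.490569) = 0.685749
  u ← 0.375883 + (0.24/2)·(0.477859 + 0.685749) = 0.515516
s=0.480000, u=0.515516:
  k1 = f(0.480000, 0.515516) = 0.715935
  k2 = f(0.720000, 0.687341) = 1.039042
  u ← 0.515516 + (0.24/2)·(0.715935 + 1.039042) = 0.726113
u(0.72) ≈ 0.7261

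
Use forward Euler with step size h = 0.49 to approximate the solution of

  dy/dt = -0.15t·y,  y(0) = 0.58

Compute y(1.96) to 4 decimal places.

Euler: y_{n+1} = y_n + h·f(t_n, y_n).
t=0.000000, y=0.580000: f=0.000000 → y ← 0.580000 + 0.49·0.000000 = 0.580000
t=0.490000, y=0.580000: f=-0.042630 → y ← 0.580000 + 0.49·(-0.042630) = 0.559111
t=0.980000, y=0.559111: f=-0.082189 → y ← 0.559111 + 0.49·(-0.082189) = 0.518839
t=1.470000, y=0.518839: f=-0.114404 → y ← 0.518839 + 0.49·(-0.114404) = 0.462781
y(1.96) ≈ 0.4628

0.4628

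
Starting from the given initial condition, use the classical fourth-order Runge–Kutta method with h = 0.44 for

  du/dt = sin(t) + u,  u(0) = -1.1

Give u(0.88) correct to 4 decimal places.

RK4: k1 = f(t_n, u_n); k2 = f(t_n + h/2, u_n + (h/2)·k1); k3 = f(t_n + h/2, u_n + (h/2)·k2); k4 = f(t_n + h, u_n + h·k3); u_{n+1} = u_n + (h/6)·(k1 + 2k2 + 2k3 + k4).
t=0.000000, u=-1.100000:
  k1 = f(0.000000, -1.100000) = -1.100000
  k2 = f(0.220000, -1.342000) = -1.123770
  k3 = f(0.220000, -1.347229) = -1.129000
  k4 = f(0.440000, -1.596760) = -1.170820
  u ← -1.100000 + (0.44/6)·(k1 + 2k2 + 2k3 + k4) = -1.596933
t=0.440000, u=-1.596933:
  k1 = f(0.440000, -1.596933) = -1.170994
  k2 = f(0.660000, -1.854552) = -1.241435
  k3 = f(0.660000, -1.870049) = -1.256932
  k4 = f(0.880000, -2.149983) = -1.379244
  u ← -1.596933 + (0.44/6)·(k1 + 2k2 + 2k3 + k4) = -2.150378
u(0.88) ≈ -2.1504

-2.1504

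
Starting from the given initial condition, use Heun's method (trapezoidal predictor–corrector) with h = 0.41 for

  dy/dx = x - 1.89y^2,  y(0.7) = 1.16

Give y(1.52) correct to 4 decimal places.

0.9446

Heun: k1 = f(x_n, y_n); k2 = f(x_n + h, y_n + h·k1); y_{n+1} = y_n + (h/2)·(k1 + k2).
x=0.700000, y=1.160000:
  k1 = f(0.700000, 1.160000) = -1.843184
  k2 = f(1.110000, 0.404295) = 0.801072
  y ← 1.160000 + (0.41/2)·(-1.843184 + 0.801072) = 0.946367
x=1.110000, y=0.946367:
  k1 = f(1.110000, 0.946367) = -0.582704
  k2 = f(1.520000, 0.707458) = 0.574060
  y ← 0.946367 + (0.41/2)·(-0.582704 + 0.574060) = 0.944595
y(1.52) ≈ 0.9446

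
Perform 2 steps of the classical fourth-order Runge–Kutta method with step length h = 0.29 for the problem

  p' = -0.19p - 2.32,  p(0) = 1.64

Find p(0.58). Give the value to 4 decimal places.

RK4: k1 = f(x_n, p_n); k2 = f(x_n + h/2, p_n + (h/2)·k1); k3 = f(x_n + h/2, p_n + (h/2)·k2); k4 = f(x_n + h, p_n + h·k3); p_{n+1} = p_n + (h/6)·(k1 + 2k2 + 2k3 + k4).
x=0.000000, p=1.640000:
  k1 = f(0.000000, 1.640000) = -2.631600
  k2 = f(0.145000, 1.258418) = -2.559099
  k3 = f(0.145000, 1.268931) = -2.561097
  k4 = f(0.290000, 0.897282) = -2.490484
  p ← 1.640000 + (0.29/6)·(k1 + 2k2 + 2k3 + k4) = 0.897480
x=0.290000, p=0.897480:
  k1 = f(0.290000, 0.897480) = -2.490521
  k2 = f(0.435000, 0.536355) = -2.421907
  k3 = f(0.435000, 0.546304) = -2.423798
  k4 = f(0.580000, 0.194579) = -2.356970
  p ← 0.897480 + (0.29/6)·(k1 + 2k2 + 2k3 + k4) = 0.194767
p(0.58) ≈ 0.1948

0.1948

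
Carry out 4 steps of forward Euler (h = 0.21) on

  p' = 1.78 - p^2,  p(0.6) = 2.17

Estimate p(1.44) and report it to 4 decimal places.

1.3500

Euler: p_{n+1} = p_n + h·f(s_n, p_n).
s=0.600000, p=2.170000: f=-2.928900 → p ← 2.170000 + 0.21·(-2.928900) = 1.554931
s=0.810000, p=1.554931: f=-0.637810 → p ← 1.554931 + 0.21·(-0.637810) = 1.420991
s=1.020000, p=1.420991: f=-0.239215 → p ← 1.420991 + 0.21·(-0.239215) = 1.370756
s=1.230000, p=1.370756: f=-0.098971 → p ← 1.370756 + 0.21·(-0.098971) = 1.349972
p(1.44) ≈ 1.3500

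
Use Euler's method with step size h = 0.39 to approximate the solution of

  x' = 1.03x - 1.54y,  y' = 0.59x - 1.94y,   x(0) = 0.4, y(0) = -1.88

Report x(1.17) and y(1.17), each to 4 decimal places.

Euler on (x,y): x_{n+1} = x_n + h·x', y_{n+1} = y_n + h·y'.
0.000000: (0.400000, -1.880000); f=(3.307200, 3.883200) → (1.689808, -0.365552)
0.390000: (1.689808, -0.365552); f=(2.303452, 1.706158) → (2.588154, 0.299849)
0.780000: (2.588154, 0.299849); f=(2.204031, 0.945303) → (3.447726, 0.668518)
(x(1.17), y(1.17)) ≈ (3.4477, 0.6685)

3.4477, 0.6685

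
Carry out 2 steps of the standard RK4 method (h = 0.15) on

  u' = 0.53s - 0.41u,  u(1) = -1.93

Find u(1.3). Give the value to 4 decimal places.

-1.5341

RK4: k1 = f(s_n, u_n); k2 = f(s_n + h/2, u_n + (h/2)·k1); k3 = f(s_n + h/2, u_n + (h/2)·k2); k4 = f(s_n + h, u_n + h·k3); u_{n+1} = u_n + (h/6)·(k1 + 2k2 + 2k3 + k4).
s=1.000000, u=-1.930000:
  k1 = f(1.000000, -1.930000) = 1.321300
  k2 = f(1.075000, -1.830902) = 1.320420
  k3 = f(1.075000, -1.830968) = 1.320447
  k4 = f(1.150000, -1.731933) = 1.319593
  u ← -1.930000 + (0.15/6)·(k1 + 2k2 + 2k3 + k4) = -1.731934
s=1.150000, u=-1.731934:
  k1 = f(1.150000, -1.731934) = 1.319593
  k2 = f(1.225000, -1.632965) = 1.318766
  k3 = f(1.225000, -1.633027) = 1.318791
  k4 = f(1.300000, -1.534116) = 1.317987
  u ← -1.731934 + (0.15/6)·(k1 + 2k2 + 2k3 + k4) = -1.534117
u(1.3) ≈ -1.5341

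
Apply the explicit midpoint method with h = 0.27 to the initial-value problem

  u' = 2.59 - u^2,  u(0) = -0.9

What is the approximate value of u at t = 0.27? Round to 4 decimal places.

-0.3182

Midpoint: k1 = f(t_n, u_n); k2 = f(t_n + h/2, u_n + (h/2)·k1); u_{n+1} = u_n + h·k2.
t=0.000000, u=-0.900000:
  k1 = f(0.000000, -0.900000) = 1.780000
  k2 = f(0.135000, -0.659700) = 2.154796
  u ← -0.900000 + 0.27·2.154796 = -0.318205
u(0.27) ≈ -0.3182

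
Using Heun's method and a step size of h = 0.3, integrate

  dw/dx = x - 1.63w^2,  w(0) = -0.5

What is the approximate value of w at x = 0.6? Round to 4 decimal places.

Heun: k1 = f(x_n, w_n); k2 = f(x_n + h, w_n + h·k1); w_{n+1} = w_n + (h/2)·(k1 + k2).
x=0.000000, w=-0.500000:
  k1 = f(0.000000, -0.500000) = -0.407500
  k2 = f(0.300000, -0.622250) = -0.331128
  w ← -0.500000 + (0.3/2)·(-0.407500 + (-0.331128)) = -0.610794
x=0.300000, w=-0.610794:
  k1 = f(0.300000, -0.610794) = -0.308103
  k2 = f(0.600000, -0.703225) = -0.206077
  w ← -0.610794 + (0.3/2)·(-0.308103 + (-0.206077)) = -0.687921
w(0.6) ≈ -0.6879

-0.6879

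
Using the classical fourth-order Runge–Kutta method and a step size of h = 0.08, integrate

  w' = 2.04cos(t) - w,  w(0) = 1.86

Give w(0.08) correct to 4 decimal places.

1.8737

RK4: k1 = f(t_n, w_n); k2 = f(t_n + h/2, w_n + (h/2)·k1); k3 = f(t_n + h/2, w_n + (h/2)·k2); k4 = f(t_n + h, w_n + h·k3); w_{n+1} = w_n + (h/6)·(k1 + 2k2 + 2k3 + k4).
t=0.000000, w=1.860000:
  k1 = f(0.000000, 1.860000) = 0.180000
  k2 = f(0.040000, 1.867200) = 0.171168
  k3 = f(0.040000, 1.866847) = 0.171521
  k4 = f(0.080000, 1.873722) = 0.159754
  w ← 1.860000 + (0.08/6)·(k1 + 2k2 + 2k3 + k4) = 1.873668
w(0.08) ≈ 1.8737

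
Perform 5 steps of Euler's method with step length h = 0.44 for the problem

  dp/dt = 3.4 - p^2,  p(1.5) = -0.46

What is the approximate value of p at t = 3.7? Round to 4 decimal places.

Euler: p_{n+1} = p_n + h·f(t_n, p_n).
t=1.500000, p=-0.460000: f=3.188400 → p ← -0.460000 + 0.44·3.188400 = 0.942896
t=1.940000, p=0.942896: f=2.510947 → p ← 0.942896 + 0.44·2.510947 = 2.047713
t=2.380000, p=2.047713: f=-0.793127 → p ← 2.047713 + 0.44·(-0.793127) = 1.698737
t=2.820000, p=1.698737: f=0.514294 → p ← 1.698737 + 0.44·0.514294 = 1.925026
t=3.260000, p=1.925026: f=-0.305725 → p ← 1.925026 + 0.44·(-0.305725) = 1.790507
p(3.7) ≈ 1.7905

1.7905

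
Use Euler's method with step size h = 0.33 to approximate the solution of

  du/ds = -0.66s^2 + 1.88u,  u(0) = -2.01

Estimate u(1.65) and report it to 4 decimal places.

Euler: u_{n+1} = u_n + h·f(s_n, u_n).
s=0.000000, u=-2.010000: f=-3.778800 → u ← -2.010000 + 0.33·(-3.778800) = -3.257004
s=0.330000, u=-3.257004: f=-6.195042 → u ← -3.257004 + 0.33·(-6.195042) = -5.301368
s=0.660000, u=-5.301368: f=-10.254067 → u ← -5.301368 + 0.33·(-10.254067) = -8.685210
s=0.990000, u=-8.685210: f=-16.975061 → u ← -8.685210 + 0.33·(-16.975061) = -14.286980
s=1.320000, u=-14.286980: f=-28.009506 → u ← -14.286980 + 0.33·(-28.009506) = -23.530117
u(1.65) ≈ -23.5301

-23.5301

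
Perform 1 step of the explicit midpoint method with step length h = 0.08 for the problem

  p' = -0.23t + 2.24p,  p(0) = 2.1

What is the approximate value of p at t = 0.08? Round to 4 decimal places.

2.5093

Midpoint: k1 = f(t_n, p_n); k2 = f(t_n + h/2, p_n + (h/2)·k1); p_{n+1} = p_n + h·k2.
t=0.000000, p=2.100000:
  k1 = f(0.000000, 2.100000) = 4.704000
  k2 = f(0.040000, 2.288160) = 5.116278
  p ← 2.100000 + 0.08·5.116278 = 2.509302
p(0.08) ≈ 2.5093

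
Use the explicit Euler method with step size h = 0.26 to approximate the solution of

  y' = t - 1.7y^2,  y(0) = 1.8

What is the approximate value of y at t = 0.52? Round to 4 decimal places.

0.3757

Euler: y_{n+1} = y_n + h·f(t_n, y_n).
t=0.000000, y=1.800000: f=-5.508000 → y ← 1.800000 + 0.26·(-5.508000) = 0.367920
t=0.260000, y=0.367920: f=0.029879 → y ← 0.367920 + 0.26·0.029879 = 0.375689
y(0.52) ≈ 0.3757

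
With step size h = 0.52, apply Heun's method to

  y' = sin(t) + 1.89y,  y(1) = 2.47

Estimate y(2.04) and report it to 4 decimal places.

Heun: k1 = f(t_n, y_n); k2 = f(t_n + h, y_n + h·k1); y_{n+1} = y_n + (h/2)·(k1 + k2).
t=1.000000, y=2.470000:
  k1 = f(1.000000, 2.470000) = 5.509771
  k2 = f(1.520000, 5.335081) = 11.082013
  y ← 2.470000 + (0.52/2)·(5.509771 + 11.082013) = 6.783864
t=1.520000, y=6.783864:
  k1 = f(1.520000, 6.783864) = 13.820213
  k2 = f(2.040000, 13.970375) = 27.295937
  y ← 6.783864 + (0.52/2)·(13.820213 + 27.295937) = 17.474063
y(2.04) ≈ 17.4741

17.4741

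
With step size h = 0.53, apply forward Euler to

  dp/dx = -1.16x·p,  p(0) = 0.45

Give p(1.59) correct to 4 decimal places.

Euler: p_{n+1} = p_n + h·f(x_n, p_n).
x=0.000000, p=0.450000: f=0.000000 → p ← 0.450000 + 0.53·0.000000 = 0.450000
x=0.530000, p=0.450000: f=-0.276660 → p ← 0.450000 + 0.53·(-0.276660) = 0.303370
x=1.060000, p=0.303370: f=-0.373024 → p ← 0.303370 + 0.53·(-0.373024) = 0.105667
p(1.59) ≈ 0.1057

0.1057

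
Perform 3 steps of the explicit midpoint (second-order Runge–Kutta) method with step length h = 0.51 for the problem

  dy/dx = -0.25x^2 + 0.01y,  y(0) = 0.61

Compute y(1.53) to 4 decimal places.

Midpoint: k1 = f(x_n, y_n); k2 = f(x_n + h/2, y_n + (h/2)·k1); y_{n+1} = y_n + h·k2.
x=0.000000, y=0.610000:
  k1 = f(0.000000, 0.610000) = 0.006100
  k2 = f(0.255000, 0.611556) = -0.010141
  y ← 0.610000 + 0.51·(-0.010141) = 0.604828
x=0.510000, y=0.604828:
  k1 = f(0.510000, 0.604828) = -0.058977
  k2 = f(0.765000, 0.589789) = -0.140408
  y ← 0.604828 + 0.51·(-0.140408) = 0.533220
x=1.020000, y=0.533220:
  k1 = f(1.020000, 0.533220) = -0.254768
  k2 = f(1.275000, 0.468254) = -0.401724
  y ← 0.533220 + 0.51·(-0.401724) = 0.328341
y(1.53) ≈ 0.3283

0.3283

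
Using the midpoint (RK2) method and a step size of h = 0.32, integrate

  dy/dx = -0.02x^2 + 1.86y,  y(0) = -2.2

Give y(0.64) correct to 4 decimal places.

-6.9125

Midpoint: k1 = f(x_n, y_n); k2 = f(x_n + h/2, y_n + (h/2)·k1); y_{n+1} = y_n + h·k2.
x=0.000000, y=-2.200000:
  k1 = f(0.000000, -2.200000) = -4.092000
  k2 = f(0.160000, -2.854720) = -5.310291
  y ← -2.200000 + 0.32·(-5.310291) = -3.899293
x=0.320000, y=-3.899293:
  k1 = f(0.320000, -3.899293) = -7.254733
  k2 = f(0.480000, -5.060051) = -9.416302
  y ← -3.899293 + 0.32·(-9.416302) = -6.912510
y(0.64) ≈ -6.9125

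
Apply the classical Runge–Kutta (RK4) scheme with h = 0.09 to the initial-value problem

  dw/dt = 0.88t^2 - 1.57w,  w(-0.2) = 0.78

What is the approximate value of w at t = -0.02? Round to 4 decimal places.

0.5899

RK4: k1 = f(t_n, w_n); k2 = f(t_n + h/2, w_n + (h/2)·k1); k3 = f(t_n + h/2, w_n + (h/2)·k2); k4 = f(t_n + h, w_n + h·k3); w_{n+1} = w_n + (h/6)·(k1 + 2k2 + 2k3 + k4).
t=-0.200000, w=0.780000:
  k1 = f(-0.200000, 0.780000) = -1.189400
  k2 = f(-0.155000, 0.726477) = -1.119427
  k3 = f(-0.155000, 0.729626) = -1.124370
  k4 = f(-0.110000, 0.678807) = -1.055078
  w ← 0.780000 + (0.09/6)·(k1 + 2k2 + 2k3 + k4) = 0.679019
t=-0.110000, w=0.679019:
  k1 = f(-0.110000, 0.679019) = -1.055412
  k2 = f(-0.065000, 0.631525) = -0.987777
  k3 = f(-0.065000, 0.634569) = -0.992555
  k4 = f(-0.020000, 0.589689) = -0.925460
  w ← 0.679019 + (0.09/6)·(k1 + 2k2 + 2k3 + k4) = 0.589896
w(-0.02) ≈ 0.5899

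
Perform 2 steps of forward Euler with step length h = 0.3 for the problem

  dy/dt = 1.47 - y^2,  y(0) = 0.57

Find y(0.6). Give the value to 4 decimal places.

1.1042

Euler: y_{n+1} = y_n + h·f(t_n, y_n).
t=0.000000, y=0.570000: f=1.145100 → y ← 0.570000 + 0.3·1.145100 = 0.913530
t=0.300000, y=0.913530: f=0.635463 → y ← 0.913530 + 0.3·0.635463 = 1.104169
y(0.6) ≈ 1.1042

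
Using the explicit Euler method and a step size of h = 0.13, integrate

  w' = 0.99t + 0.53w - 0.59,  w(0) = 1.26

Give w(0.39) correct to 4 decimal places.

1.3438

Euler: w_{n+1} = w_n + h·f(t_n, w_n).
t=0.000000, w=1.260000: f=0.077800 → w ← 1.260000 + 0.13·0.077800 = 1.270114
t=0.130000, w=1.270114: f=0.211860 → w ← 1.270114 + 0.13·0.211860 = 1.297656
t=0.260000, w=1.297656: f=0.355158 → w ← 1.297656 + 0.13·0.355158 = 1.343826
w(0.39) ≈ 1.3438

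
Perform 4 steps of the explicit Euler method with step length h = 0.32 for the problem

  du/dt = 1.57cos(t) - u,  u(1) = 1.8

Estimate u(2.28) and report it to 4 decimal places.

0.3136

Euler: u_{n+1} = u_n + h·f(t_n, u_n).
t=1.000000, u=1.800000: f=-0.951725 → u ← 1.800000 + 0.32·(-0.951725) = 1.495448
t=1.320000, u=1.495448: f=-1.105812 → u ← 1.495448 + 0.32·(-1.105812) = 1.141588
t=1.640000, u=1.141588: f=-1.250151 → u ← 1.141588 + 0.32·(-1.250151) = 0.741540
t=1.960000, u=0.741540: f=-1.337279 → u ← 0.741540 + 0.32·(-1.337279) = 0.313610
u(2.28) ≈ 0.3136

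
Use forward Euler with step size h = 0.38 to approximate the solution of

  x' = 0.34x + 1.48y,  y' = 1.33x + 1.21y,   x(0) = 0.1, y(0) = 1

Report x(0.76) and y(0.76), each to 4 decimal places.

Euler on (x,y): x_{n+1} = x_n + h·x', y_{n+1} = y_n + h·y'.
0.000000: (0.100000, 1.000000); f=(1.514000, 1.343000) → (0.675320, 1.510340)
0.380000: (0.675320, 1.510340); f=(2.464912, 2.725687) → (1.611987, 2.546101)
(x(0.76), y(0.76)) ≈ (1.6120, 2.5461)

1.6120, 2.5461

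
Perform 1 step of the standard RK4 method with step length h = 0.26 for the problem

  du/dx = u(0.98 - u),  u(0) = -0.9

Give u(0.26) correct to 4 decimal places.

-1.5818

RK4: k1 = f(x_n, u_n); k2 = f(x_n + h/2, u_n + (h/2)·k1); k3 = f(x_n + h/2, u_n + (h/2)·k2); k4 = f(x_n + h, u_n + h·k3); u_{n+1} = u_n + (h/6)·(k1 + 2k2 + 2k3 + k4).
x=0.000000, u=-0.900000:
  k1 = f(0.000000, -0.900000) = -1.692000
  k2 = f(0.130000, -1.119960) = -2.351871
  k3 = f(0.130000, -1.205743) = -2.635445
  k4 = f(0.260000, -1.585216) = -4.066420
  u ← -0.900000 + (0.26/6)·(k1 + 2k2 + 2k3 + k4) = -1.581766
u(0.26) ≈ -1.5818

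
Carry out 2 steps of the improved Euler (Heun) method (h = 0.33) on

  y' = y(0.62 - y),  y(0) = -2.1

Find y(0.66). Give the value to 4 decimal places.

Heun: k1 = f(t_n, y_n); k2 = f(t_n + h, y_n + h·k1); y_{n+1} = y_n + (h/2)·(k1 + k2).
t=0.000000, y=-2.100000:
  k1 = f(0.000000, -2.100000) = -5.712000
  k2 = f(0.330000, -3.984960) = -18.350581
  y ← -2.100000 + (0.33/2)·(-5.712000 + (-18.350581)) = -6.070326
t=0.330000, y=-6.070326:
  k1 = f(0.330000, -6.070326) = -40.612459
  k2 = f(0.660000, -19.472437) = -391.248729
  y ← -6.070326 + (0.33/2)·(-40.612459 + (-391.248729)) = -77.327422
y(0.66) ≈ -77.3274

-77.3274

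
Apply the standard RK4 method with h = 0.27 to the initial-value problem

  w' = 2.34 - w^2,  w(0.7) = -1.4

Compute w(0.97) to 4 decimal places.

-1.2490

RK4: k1 = f(s_n, w_n); k2 = f(s_n + h/2, w_n + (h/2)·k1); k3 = f(s_n + h/2, w_n + (h/2)·k2); k4 = f(s_n + h, w_n + h·k3); w_{n+1} = w_n + (h/6)·(k1 + 2k2 + 2k3 + k4).
s=0.700000, w=-1.400000:
  k1 = f(0.700000, -1.400000) = 0.380000
  k2 = f(0.835000, -1.348700) = 0.521008
  k3 = f(0.835000, -1.329664) = 0.571994
  k4 = f(0.970000, -1.245562) = 0.788576
  w ← -1.400000 + (0.27/6)·(k1 + 2k2 + 2k3 + k4) = -1.249044
w(0.97) ≈ -1.2490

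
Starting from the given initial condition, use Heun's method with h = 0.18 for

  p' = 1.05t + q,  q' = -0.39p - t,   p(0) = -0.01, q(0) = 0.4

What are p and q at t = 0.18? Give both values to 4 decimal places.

0.0791, 0.3820

Heun on (p,q): k1 = f(t_n, state_n); k2 = f(t_n + h, state_n + h·k1); state_{n+1} = state_n + (h/2)·(k1 + k2).
0.000000: (-0.010000, 0.400000)
  k1 = (0.400000, 0.003900)
  predictor → (0.062000, 0.400702)
  k2 = (0.589702, -0.204180)
  → (0.079073, 0.381975)
(p(0.18), q(0.18)) ≈ (0.0791, 0.3820)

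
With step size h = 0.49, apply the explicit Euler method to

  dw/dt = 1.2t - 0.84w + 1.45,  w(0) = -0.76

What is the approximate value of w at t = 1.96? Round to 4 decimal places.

2.7314

Euler: w_{n+1} = w_n + h·f(t_n, w_n).
t=0.000000, w=-0.760000: f=2.088400 → w ← -0.760000 + 0.49·2.088400 = 0.263316
t=0.490000, w=0.263316: f=1.816815 → w ← 0.263316 + 0.49·1.816815 = 1.153555
t=0.980000, w=1.153555: f=1.657014 → w ← 1.153555 + 0.49·1.657014 = 1.965492
t=1.470000, w=1.965492: f=1.562987 → w ← 1.965492 + 0.49·1.562987 = 2.731355
w(1.96) ≈ 2.7314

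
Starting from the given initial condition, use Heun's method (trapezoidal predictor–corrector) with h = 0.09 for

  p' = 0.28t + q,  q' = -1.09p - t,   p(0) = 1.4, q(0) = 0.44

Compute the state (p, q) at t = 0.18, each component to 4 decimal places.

1.4580, 0.1424

Heun on (p,q): k1 = f(t_n, state_n); k2 = f(t_n + h, state_n + h·k1); state_{n+1} = state_n + (h/2)·(k1 + k2).
0.000000: (1.400000, 0.440000)
  k1 = (0.440000, -1.526000)
  predictor → (1.439600, 0.302660)
  k2 = (0.327860, -1.659164)
  → (1.434554, 0.296668)
0.090000: (1.434554, 0.296668)
  k1 = (0.321868, -1.653664)
  predictor → (1.463522, 0.147838)
  k2 = (0.198238, -1.775239)
  → (1.457958, 0.142367)
(p(0.18), q(0.18)) ≈ (1.4580, 0.1424)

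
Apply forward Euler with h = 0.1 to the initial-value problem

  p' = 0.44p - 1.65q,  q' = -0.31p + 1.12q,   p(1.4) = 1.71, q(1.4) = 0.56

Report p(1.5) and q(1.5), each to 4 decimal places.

Euler on (p,q): p_{n+1} = p_n + h·p', q_{n+1} = q_n + h·q'.
1.400000: (1.710000, 0.560000); f=(-0.171600, 0.097100) → (1.692840, 0.569710)
(p(1.5), q(1.5)) ≈ (1.6928, 0.5697)

1.6928, 0.5697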